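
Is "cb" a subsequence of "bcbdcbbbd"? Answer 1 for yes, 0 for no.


Check if "cb" is a subsequence of "bcbdcbbbd"
Greedy scan:
  Position 0 ('b'): no match needed
  Position 1 ('c'): matches sub[0] = 'c'
  Position 2 ('b'): matches sub[1] = 'b'
  Position 3 ('d'): no match needed
  Position 4 ('c'): no match needed
  Position 5 ('b'): no match needed
  Position 6 ('b'): no match needed
  Position 7 ('b'): no match needed
  Position 8 ('d'): no match needed
All 2 characters matched => is a subsequence

1


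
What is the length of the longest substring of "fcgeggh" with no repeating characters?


Input: "fcgeggh"
Sliding window (track last position of each char):
  Position 0 ('f'): window [0,0] length 1 -- new best
  Position 1 ('c'): window [0,1] length 2 -- new best
  Position 2 ('g'): window [0,2] length 3 -- new best
  Position 3 ('e'): window [0,3] length 4 -- new best
  Position 4 ('g'): repeat (last at 2), move window start to 3
  Position 4 ('g'): window [3,4] length 2
  Position 5 ('g'): repeat (last at 4), move window start to 5
  Position 5 ('g'): window [5,5] length 1
  Position 6 ('h'): window [5,6] length 2
Longest substring with no repeats: "fcge" with length 4

4


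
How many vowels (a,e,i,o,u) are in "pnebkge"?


Input: pnebkge
Checking each character:
  'p' at position 0: consonant
  'n' at position 1: consonant
  'e' at position 2: vowel (running total: 1)
  'b' at position 3: consonant
  'k' at position 4: consonant
  'g' at position 5: consonant
  'e' at position 6: vowel (running total: 2)
Total vowels: 2

2


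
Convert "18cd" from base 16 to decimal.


Input: "18cd" in base 16
Positional expansion:
  Digit '1' (value 1) x 16^3 = 4096
  Digit '8' (value 8) x 16^2 = 2048
  Digit 'c' (value 12) x 16^1 = 192
  Digit 'd' (value 13) x 16^0 = 13
Sum = 6349

6349


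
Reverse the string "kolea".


Input: kolea
Reading characters right to left:
  Position 4: 'a'
  Position 3: 'e'
  Position 2: 'l'
  Position 1: 'o'
  Position 0: 'k'
Reversed: aelok

aelok


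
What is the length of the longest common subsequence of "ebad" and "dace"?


LCS of "ebad" and "dace"
DP table:
           d    a    c    e
      0    0    0    0    0
  e   0    0    0    0    1
  b   0    0    0    0    1
  a   0    0    1    1    1
  d   0    1    1    1    1
LCS length = dp[4][4] = 1

1


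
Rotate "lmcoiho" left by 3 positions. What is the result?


Input: "lmcoiho", rotate left by 3
First 3 characters: "lmc"
Remaining characters: "oiho"
Concatenate remaining + first: "oiho" + "lmc" = "oiholmc"

oiholmc


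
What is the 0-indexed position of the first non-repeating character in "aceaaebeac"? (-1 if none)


Input: aceaaebeac
Character frequencies:
  'a': 4
  'b': 1
  'c': 2
  'e': 3
Scanning left to right for freq == 1:
  Position 0 ('a'): freq=4, skip
  Position 1 ('c'): freq=2, skip
  Position 2 ('e'): freq=3, skip
  Position 3 ('a'): freq=4, skip
  Position 4 ('a'): freq=4, skip
  Position 5 ('e'): freq=3, skip
  Position 6 ('b'): unique! => answer = 6

6


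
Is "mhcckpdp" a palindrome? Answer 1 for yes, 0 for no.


Input: mhcckpdp
Reversed: pdpkcchm
  Compare pos 0 ('m') with pos 7 ('p'): MISMATCH
  Compare pos 1 ('h') with pos 6 ('d'): MISMATCH
  Compare pos 2 ('c') with pos 5 ('p'): MISMATCH
  Compare pos 3 ('c') with pos 4 ('k'): MISMATCH
Result: not a palindrome

0


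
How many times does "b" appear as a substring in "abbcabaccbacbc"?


Searching for "b" in "abbcabaccbacbc"
Scanning each position:
  Position 0: "a" => no
  Position 1: "b" => MATCH
  Position 2: "b" => MATCH
  Position 3: "c" => no
  Position 4: "a" => no
  Position 5: "b" => MATCH
  Position 6: "a" => no
  Position 7: "c" => no
  Position 8: "c" => no
  Position 9: "b" => MATCH
  Position 10: "a" => no
  Position 11: "c" => no
  Position 12: "b" => MATCH
  Position 13: "c" => no
Total occurrences: 5

5


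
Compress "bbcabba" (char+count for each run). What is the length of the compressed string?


Input: bbcabba
Runs:
  'b' x 2 => "b2"
  'c' x 1 => "c1"
  'a' x 1 => "a1"
  'b' x 2 => "b2"
  'a' x 1 => "a1"
Compressed: "b2c1a1b2a1"
Compressed length: 10

10


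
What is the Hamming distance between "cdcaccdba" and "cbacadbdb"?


Comparing "cdcaccdba" and "cbacadbdb" position by position:
  Position 0: 'c' vs 'c' => same
  Position 1: 'd' vs 'b' => differ
  Position 2: 'c' vs 'a' => differ
  Position 3: 'a' vs 'c' => differ
  Position 4: 'c' vs 'a' => differ
  Position 5: 'c' vs 'd' => differ
  Position 6: 'd' vs 'b' => differ
  Position 7: 'b' vs 'd' => differ
  Position 8: 'a' vs 'b' => differ
Total differences (Hamming distance): 8

8


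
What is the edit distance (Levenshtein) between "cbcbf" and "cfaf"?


Computing edit distance: "cbcbf" -> "cfaf"
DP table:
           c    f    a    f
      0    1    2    3    4
  c   1    0    1    2    3
  b   2    1    1    2    3
  c   3    2    2    2    3
  b   4    3    3    3    3
  f   5    4    3    4    3
Edit distance = dp[5][4] = 3

3


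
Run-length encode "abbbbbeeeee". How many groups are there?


Input: abbbbbeeeee
Scanning for consecutive runs:
  Group 1: 'a' x 1 (positions 0-0)
  Group 2: 'b' x 5 (positions 1-5)
  Group 3: 'e' x 5 (positions 6-10)
Total groups: 3

3


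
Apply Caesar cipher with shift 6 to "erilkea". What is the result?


Caesar cipher: shift "erilkea" by 6
  'e' (pos 4) + 6 = pos 10 = 'k'
  'r' (pos 17) + 6 = pos 23 = 'x'
  'i' (pos 8) + 6 = pos 14 = 'o'
  'l' (pos 11) + 6 = pos 17 = 'r'
  'k' (pos 10) + 6 = pos 16 = 'q'
  'e' (pos 4) + 6 = pos 10 = 'k'
  'a' (pos 0) + 6 = pos 6 = 'g'
Result: kxorqkg

kxorqkg


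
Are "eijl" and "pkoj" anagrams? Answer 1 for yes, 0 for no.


Strings: "eijl", "pkoj"
Sorted first:  eijl
Sorted second: jkop
Differ at position 0: 'e' vs 'j' => not anagrams

0


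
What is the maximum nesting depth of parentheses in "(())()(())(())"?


Input: "(())()(())(())"
Tracking depth:
  Position 0 '(': depth becomes 1
  Position 1 '(': depth becomes 2
  Position 2 ')': depth becomes 1
  Position 3 ')': depth becomes 0
  Position 4 '(': depth becomes 1
  Position 5 ')': depth becomes 0
  Position 6 '(': depth becomes 1
  Position 7 '(': depth becomes 2
  Position 8 ')': depth becomes 1
  Position 9 ')': depth becomes 0
  Position 10 '(': depth becomes 1
  Position 11 '(': depth becomes 2
  Position 12 ')': depth becomes 1
  Position 13 ')': depth becomes 0
Maximum depth reached: 2

2


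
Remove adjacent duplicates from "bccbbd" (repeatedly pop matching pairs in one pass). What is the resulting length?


Input: bccbbd
Stack-based adjacent duplicate removal:
  Read 'b': push. Stack: b
  Read 'c': push. Stack: bc
  Read 'c': matches stack top 'c' => pop. Stack: b
  Read 'b': matches stack top 'b' => pop. Stack: (empty)
  Read 'b': push. Stack: b
  Read 'd': push. Stack: bd
Final stack: "bd" (length 2)

2


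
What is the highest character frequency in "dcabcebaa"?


Input: dcabcebaa
Character counts:
  'a': 3
  'b': 2
  'c': 2
  'd': 1
  'e': 1
Maximum frequency: 3

3


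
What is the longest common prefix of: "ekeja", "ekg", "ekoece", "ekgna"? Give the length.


Words: ekeja, ekg, ekoece, ekgna
  Position 0: all 'e' => match
  Position 1: all 'k' => match
  Position 2: ('e', 'g', 'o', 'g') => mismatch, stop
LCP = "ek" (length 2)

2


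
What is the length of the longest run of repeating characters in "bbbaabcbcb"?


Input: "bbbaabcbcb"
Scanning for longest run:
  Position 1 ('b'): continues run of 'b', length=2
  Position 2 ('b'): continues run of 'b', length=3
  Position 3 ('a'): new char, reset run to 1
  Position 4 ('a'): continues run of 'a', length=2
  Position 5 ('b'): new char, reset run to 1
  Position 6 ('c'): new char, reset run to 1
  Position 7 ('b'): new char, reset run to 1
  Position 8 ('c'): new char, reset run to 1
  Position 9 ('b'): new char, reset run to 1
Longest run: 'b' with length 3

3


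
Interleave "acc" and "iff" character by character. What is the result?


Interleaving "acc" and "iff":
  Position 0: 'a' from first, 'i' from second => "ai"
  Position 1: 'c' from first, 'f' from second => "cf"
  Position 2: 'c' from first, 'f' from second => "cf"
Result: aicfcf

aicfcf


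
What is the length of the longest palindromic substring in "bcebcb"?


Input: "bcebcb"
Checking substrings for palindromes:
  [3:6] "bcb" (len 3) => palindrome
Longest palindromic substring: "bcb" with length 3

3


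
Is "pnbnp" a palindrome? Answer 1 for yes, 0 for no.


Input: pnbnp
Reversed: pnbnp
  Compare pos 0 ('p') with pos 4 ('p'): match
  Compare pos 1 ('n') with pos 3 ('n'): match
Result: palindrome

1


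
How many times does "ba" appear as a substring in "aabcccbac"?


Searching for "ba" in "aabcccbac"
Scanning each position:
  Position 0: "aa" => no
  Position 1: "ab" => no
  Position 2: "bc" => no
  Position 3: "cc" => no
  Position 4: "cc" => no
  Position 5: "cb" => no
  Position 6: "ba" => MATCH
  Position 7: "ac" => no
Total occurrences: 1

1


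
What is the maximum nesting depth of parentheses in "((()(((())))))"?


Input: "((()(((())))))"
Tracking depth:
  Position 0 '(': depth becomes 1
  Position 1 '(': depth becomes 2
  Position 2 '(': depth becomes 3
  Position 3 ')': depth becomes 2
  Position 4 '(': depth becomes 3
  Position 5 '(': depth becomes 4
  Position 6 '(': depth becomes 5
  Position 7 '(': depth becomes 6
  Position 8 ')': depth becomes 5
  Position 9 ')': depth becomes 4
  Position 10 ')': depth becomes 3
  Position 11 ')': depth becomes 2
  Position 12 ')': depth becomes 1
  Position 13 ')': depth becomes 0
Maximum depth reached: 6

6


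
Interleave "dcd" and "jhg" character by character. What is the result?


Interleaving "dcd" and "jhg":
  Position 0: 'd' from first, 'j' from second => "dj"
  Position 1: 'c' from first, 'h' from second => "ch"
  Position 2: 'd' from first, 'g' from second => "dg"
Result: djchdg

djchdg


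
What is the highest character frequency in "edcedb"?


Input: edcedb
Character counts:
  'b': 1
  'c': 1
  'd': 2
  'e': 2
Maximum frequency: 2

2


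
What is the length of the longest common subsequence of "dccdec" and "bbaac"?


LCS of "dccdec" and "bbaac"
DP table:
           b    b    a    a    c
      0    0    0    0    0    0
  d   0    0    0    0    0    0
  c   0    0    0    0    0    1
  c   0    0    0    0    0    1
  d   0    0    0    0    0    1
  e   0    0    0    0    0    1
  c   0    0    0    0    0    1
LCS length = dp[6][5] = 1

1


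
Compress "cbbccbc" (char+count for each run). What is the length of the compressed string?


Input: cbbccbc
Runs:
  'c' x 1 => "c1"
  'b' x 2 => "b2"
  'c' x 2 => "c2"
  'b' x 1 => "b1"
  'c' x 1 => "c1"
Compressed: "c1b2c2b1c1"
Compressed length: 10

10


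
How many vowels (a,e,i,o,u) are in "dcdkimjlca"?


Input: dcdkimjlca
Checking each character:
  'd' at position 0: consonant
  'c' at position 1: consonant
  'd' at position 2: consonant
  'k' at position 3: consonant
  'i' at position 4: vowel (running total: 1)
  'm' at position 5: consonant
  'j' at position 6: consonant
  'l' at position 7: consonant
  'c' at position 8: consonant
  'a' at position 9: vowel (running total: 2)
Total vowels: 2

2


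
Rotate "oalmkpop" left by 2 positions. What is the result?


Input: "oalmkpop", rotate left by 2
First 2 characters: "oa"
Remaining characters: "lmkpop"
Concatenate remaining + first: "lmkpop" + "oa" = "lmkpopoa"

lmkpopoa


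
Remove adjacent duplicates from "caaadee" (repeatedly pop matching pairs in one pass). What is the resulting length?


Input: caaadee
Stack-based adjacent duplicate removal:
  Read 'c': push. Stack: c
  Read 'a': push. Stack: ca
  Read 'a': matches stack top 'a' => pop. Stack: c
  Read 'a': push. Stack: ca
  Read 'd': push. Stack: cad
  Read 'e': push. Stack: cade
  Read 'e': matches stack top 'e' => pop. Stack: cad
Final stack: "cad" (length 3)

3


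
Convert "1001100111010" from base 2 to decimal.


Input: "1001100111010" in base 2
Positional expansion:
  Digit '1' (value 1) x 2^12 = 4096
  Digit '0' (value 0) x 2^11 = 0
  Digit '0' (value 0) x 2^10 = 0
  Digit '1' (value 1) x 2^9 = 512
  Digit '1' (value 1) x 2^8 = 256
  Digit '0' (value 0) x 2^7 = 0
  Digit '0' (value 0) x 2^6 = 0
  Digit '1' (value 1) x 2^5 = 32
  Digit '1' (value 1) x 2^4 = 16
  Digit '1' (value 1) x 2^3 = 8
  Digit '0' (value 0) x 2^2 = 0
  Digit '1' (value 1) x 2^1 = 2
  Digit '0' (value 0) x 2^0 = 0
Sum = 4922

4922


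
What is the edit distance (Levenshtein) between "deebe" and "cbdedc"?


Computing edit distance: "deebe" -> "cbdedc"
DP table:
           c    b    d    e    d    c
      0    1    2    3    4    5    6
  d   1    1    2    2    3    4    5
  e   2    2    2    3    2    3    4
  e   3    3    3    3    3    3    4
  b   4    4    3    4    4    4    4
  e   5    5    4    4    4    5    5
Edit distance = dp[5][6] = 5

5


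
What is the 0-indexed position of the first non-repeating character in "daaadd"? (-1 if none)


Input: daaadd
Character frequencies:
  'a': 3
  'd': 3
Scanning left to right for freq == 1:
  Position 0 ('d'): freq=3, skip
  Position 1 ('a'): freq=3, skip
  Position 2 ('a'): freq=3, skip
  Position 3 ('a'): freq=3, skip
  Position 4 ('d'): freq=3, skip
  Position 5 ('d'): freq=3, skip
  No unique character found => answer = -1

-1


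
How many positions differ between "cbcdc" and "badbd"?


Comparing "cbcdc" and "badbd" position by position:
  Position 0: 'c' vs 'b' => DIFFER
  Position 1: 'b' vs 'a' => DIFFER
  Position 2: 'c' vs 'd' => DIFFER
  Position 3: 'd' vs 'b' => DIFFER
  Position 4: 'c' vs 'd' => DIFFER
Positions that differ: 5

5


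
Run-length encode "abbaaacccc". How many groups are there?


Input: abbaaacccc
Scanning for consecutive runs:
  Group 1: 'a' x 1 (positions 0-0)
  Group 2: 'b' x 2 (positions 1-2)
  Group 3: 'a' x 3 (positions 3-5)
  Group 4: 'c' x 4 (positions 6-9)
Total groups: 4

4


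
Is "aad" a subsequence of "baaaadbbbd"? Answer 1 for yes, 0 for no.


Check if "aad" is a subsequence of "baaaadbbbd"
Greedy scan:
  Position 0 ('b'): no match needed
  Position 1 ('a'): matches sub[0] = 'a'
  Position 2 ('a'): matches sub[1] = 'a'
  Position 3 ('a'): no match needed
  Position 4 ('a'): no match needed
  Position 5 ('d'): matches sub[2] = 'd'
  Position 6 ('b'): no match needed
  Position 7 ('b'): no match needed
  Position 8 ('b'): no match needed
  Position 9 ('d'): no match needed
All 3 characters matched => is a subsequence

1


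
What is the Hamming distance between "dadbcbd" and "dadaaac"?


Comparing "dadbcbd" and "dadaaac" position by position:
  Position 0: 'd' vs 'd' => same
  Position 1: 'a' vs 'a' => same
  Position 2: 'd' vs 'd' => same
  Position 3: 'b' vs 'a' => differ
  Position 4: 'c' vs 'a' => differ
  Position 5: 'b' vs 'a' => differ
  Position 6: 'd' vs 'c' => differ
Total differences (Hamming distance): 4

4


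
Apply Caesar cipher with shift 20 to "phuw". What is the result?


Caesar cipher: shift "phuw" by 20
  'p' (pos 15) + 20 = pos 9 = 'j'
  'h' (pos 7) + 20 = pos 1 = 'b'
  'u' (pos 20) + 20 = pos 14 = 'o'
  'w' (pos 22) + 20 = pos 16 = 'q'
Result: jboq

jboq


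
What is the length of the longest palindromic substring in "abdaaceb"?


Input: "abdaaceb"
Checking substrings for palindromes:
  [3:5] "aa" (len 2) => palindrome
Longest palindromic substring: "aa" with length 2

2


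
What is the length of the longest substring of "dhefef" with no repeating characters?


Input: "dhefef"
Sliding window (track last position of each char):
  Position 0 ('d'): window [0,0] length 1 -- new best
  Position 1 ('h'): window [0,1] length 2 -- new best
  Position 2 ('e'): window [0,2] length 3 -- new best
  Position 3 ('f'): window [0,3] length 4 -- new best
  Position 4 ('e'): repeat (last at 2), move window start to 3
  Position 4 ('e'): window [3,4] length 2
  Position 5 ('f'): repeat (last at 3), move window start to 4
  Position 5 ('f'): window [4,5] length 2
Longest substring with no repeats: "dhef" with length 4

4


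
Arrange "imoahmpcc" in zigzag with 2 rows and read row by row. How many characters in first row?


Zigzag "imoahmpcc" into 2 rows:
Placing characters:
  'i' => row 0
  'm' => row 1
  'o' => row 0
  'a' => row 1
  'h' => row 0
  'm' => row 1
  'p' => row 0
  'c' => row 1
  'c' => row 0
Rows:
  Row 0: "iohpc"
  Row 1: "mamc"
First row length: 5

5


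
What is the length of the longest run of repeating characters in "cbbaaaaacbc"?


Input: "cbbaaaaacbc"
Scanning for longest run:
  Position 1 ('b'): new char, reset run to 1
  Position 2 ('b'): continues run of 'b', length=2
  Position 3 ('a'): new char, reset run to 1
  Position 4 ('a'): continues run of 'a', length=2
  Position 5 ('a'): continues run of 'a', length=3
  Position 6 ('a'): continues run of 'a', length=4
  Position 7 ('a'): continues run of 'a', length=5
  Position 8 ('c'): new char, reset run to 1
  Position 9 ('b'): new char, reset run to 1
  Position 10 ('c'): new char, reset run to 1
Longest run: 'a' with length 5

5


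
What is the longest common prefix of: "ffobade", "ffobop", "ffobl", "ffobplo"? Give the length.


Words: ffobade, ffobop, ffobl, ffobplo
  Position 0: all 'f' => match
  Position 1: all 'f' => match
  Position 2: all 'o' => match
  Position 3: all 'b' => match
  Position 4: ('a', 'o', 'l', 'p') => mismatch, stop
LCP = "ffob" (length 4)

4


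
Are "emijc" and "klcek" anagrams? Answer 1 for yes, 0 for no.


Strings: "emijc", "klcek"
Sorted first:  ceijm
Sorted second: cekkl
Differ at position 2: 'i' vs 'k' => not anagrams

0


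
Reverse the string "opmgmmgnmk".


Input: opmgmmgnmk
Reading characters right to left:
  Position 9: 'k'
  Position 8: 'm'
  Position 7: 'n'
  Position 6: 'g'
  Position 5: 'm'
  Position 4: 'm'
  Position 3: 'g'
  Position 2: 'm'
  Position 1: 'p'
  Position 0: 'o'
Reversed: kmngmmgmpo

kmngmmgmpo


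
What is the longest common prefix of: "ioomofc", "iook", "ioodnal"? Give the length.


Words: ioomofc, iook, ioodnal
  Position 0: all 'i' => match
  Position 1: all 'o' => match
  Position 2: all 'o' => match
  Position 3: ('m', 'k', 'd') => mismatch, stop
LCP = "ioo" (length 3)

3


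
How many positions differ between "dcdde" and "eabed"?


Comparing "dcdde" and "eabed" position by position:
  Position 0: 'd' vs 'e' => DIFFER
  Position 1: 'c' vs 'a' => DIFFER
  Position 2: 'd' vs 'b' => DIFFER
  Position 3: 'd' vs 'e' => DIFFER
  Position 4: 'e' vs 'd' => DIFFER
Positions that differ: 5

5


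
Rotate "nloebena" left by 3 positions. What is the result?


Input: "nloebena", rotate left by 3
First 3 characters: "nlo"
Remaining characters: "ebena"
Concatenate remaining + first: "ebena" + "nlo" = "ebenanlo"

ebenanlo


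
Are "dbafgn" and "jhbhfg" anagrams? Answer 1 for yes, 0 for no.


Strings: "dbafgn", "jhbhfg"
Sorted first:  abdfgn
Sorted second: bfghhj
Differ at position 0: 'a' vs 'b' => not anagrams

0


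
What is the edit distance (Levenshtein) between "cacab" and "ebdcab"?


Computing edit distance: "cacab" -> "ebdcab"
DP table:
           e    b    d    c    a    b
      0    1    2    3    4    5    6
  c   1    1    2    3    3    4    5
  a   2    2    2    3    4    3    4
  c   3    3    3    3    3    4    4
  a   4    4    4    4    4    3    4
  b   5    5    4    5    5    4    3
Edit distance = dp[5][6] = 3

3


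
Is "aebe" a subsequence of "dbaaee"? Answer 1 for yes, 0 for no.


Check if "aebe" is a subsequence of "dbaaee"
Greedy scan:
  Position 0 ('d'): no match needed
  Position 1 ('b'): no match needed
  Position 2 ('a'): matches sub[0] = 'a'
  Position 3 ('a'): no match needed
  Position 4 ('e'): matches sub[1] = 'e'
  Position 5 ('e'): no match needed
Only matched 2/4 characters => not a subsequence

0


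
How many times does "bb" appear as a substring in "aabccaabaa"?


Searching for "bb" in "aabccaabaa"
Scanning each position:
  Position 0: "aa" => no
  Position 1: "ab" => no
  Position 2: "bc" => no
  Position 3: "cc" => no
  Position 4: "ca" => no
  Position 5: "aa" => no
  Position 6: "ab" => no
  Position 7: "ba" => no
  Position 8: "aa" => no
Total occurrences: 0

0


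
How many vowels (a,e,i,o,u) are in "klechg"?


Input: klechg
Checking each character:
  'k' at position 0: consonant
  'l' at position 1: consonant
  'e' at position 2: vowel (running total: 1)
  'c' at position 3: consonant
  'h' at position 4: consonant
  'g' at position 5: consonant
Total vowels: 1

1


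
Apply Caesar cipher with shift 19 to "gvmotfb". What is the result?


Caesar cipher: shift "gvmotfb" by 19
  'g' (pos 6) + 19 = pos 25 = 'z'
  'v' (pos 21) + 19 = pos 14 = 'o'
  'm' (pos 12) + 19 = pos 5 = 'f'
  'o' (pos 14) + 19 = pos 7 = 'h'
  't' (pos 19) + 19 = pos 12 = 'm'
  'f' (pos 5) + 19 = pos 24 = 'y'
  'b' (pos 1) + 19 = pos 20 = 'u'
Result: zofhmyu

zofhmyu


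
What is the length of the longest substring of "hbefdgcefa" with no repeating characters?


Input: "hbefdgcefa"
Sliding window (track last position of each char):
  Position 0 ('h'): window [0,0] length 1 -- new best
  Position 1 ('b'): window [0,1] length 2 -- new best
  Position 2 ('e'): window [0,2] length 3 -- new best
  Position 3 ('f'): window [0,3] length 4 -- new best
  Position 4 ('d'): window [0,4] length 5 -- new best
  Position 5 ('g'): window [0,5] length 6 -- new best
  Position 6 ('c'): window [0,6] length 7 -- new best
  Position 7 ('e'): repeat (last at 2), move window start to 3
  Position 7 ('e'): window [3,7] length 5
  Position 8 ('f'): repeat (last at 3), move window start to 4
  Position 8 ('f'): window [4,8] length 5
  Position 9 ('a'): window [4,9] length 6
Longest substring with no repeats: "hbefdgc" with length 7

7


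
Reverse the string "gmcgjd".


Input: gmcgjd
Reading characters right to left:
  Position 5: 'd'
  Position 4: 'j'
  Position 3: 'g'
  Position 2: 'c'
  Position 1: 'm'
  Position 0: 'g'
Reversed: djgcmg

djgcmg


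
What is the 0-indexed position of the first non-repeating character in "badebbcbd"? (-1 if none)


Input: badebbcbd
Character frequencies:
  'a': 1
  'b': 4
  'c': 1
  'd': 2
  'e': 1
Scanning left to right for freq == 1:
  Position 0 ('b'): freq=4, skip
  Position 1 ('a'): unique! => answer = 1

1


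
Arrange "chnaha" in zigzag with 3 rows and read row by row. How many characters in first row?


Zigzag "chnaha" into 3 rows:
Placing characters:
  'c' => row 0
  'h' => row 1
  'n' => row 2
  'a' => row 1
  'h' => row 0
  'a' => row 1
Rows:
  Row 0: "ch"
  Row 1: "haa"
  Row 2: "n"
First row length: 2

2


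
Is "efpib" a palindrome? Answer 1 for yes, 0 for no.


Input: efpib
Reversed: bipfe
  Compare pos 0 ('e') with pos 4 ('b'): MISMATCH
  Compare pos 1 ('f') with pos 3 ('i'): MISMATCH
Result: not a palindrome

0


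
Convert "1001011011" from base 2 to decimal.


Input: "1001011011" in base 2
Positional expansion:
  Digit '1' (value 1) x 2^9 = 512
  Digit '0' (value 0) x 2^8 = 0
  Digit '0' (value 0) x 2^7 = 0
  Digit '1' (value 1) x 2^6 = 64
  Digit '0' (value 0) x 2^5 = 0
  Digit '1' (value 1) x 2^4 = 16
  Digit '1' (value 1) x 2^3 = 8
  Digit '0' (value 0) x 2^2 = 0
  Digit '1' (value 1) x 2^1 = 2
  Digit '1' (value 1) x 2^0 = 1
Sum = 603

603


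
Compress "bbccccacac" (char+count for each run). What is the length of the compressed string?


Input: bbccccacac
Runs:
  'b' x 2 => "b2"
  'c' x 4 => "c4"
  'a' x 1 => "a1"
  'c' x 1 => "c1"
  'a' x 1 => "a1"
  'c' x 1 => "c1"
Compressed: "b2c4a1c1a1c1"
Compressed length: 12

12


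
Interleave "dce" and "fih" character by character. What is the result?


Interleaving "dce" and "fih":
  Position 0: 'd' from first, 'f' from second => "df"
  Position 1: 'c' from first, 'i' from second => "ci"
  Position 2: 'e' from first, 'h' from second => "eh"
Result: dfcieh

dfcieh


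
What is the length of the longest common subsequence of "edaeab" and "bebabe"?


LCS of "edaeab" and "bebabe"
DP table:
           b    e    b    a    b    e
      0    0    0    0    0    0    0
  e   0    0    1    1    1    1    1
  d   0    0    1    1    1    1    1
  a   0    0    1    1    2    2    2
  e   0    0    1    1    2    2    3
  a   0    0    1    1    2    2    3
  b   0    1    1    2    2    3    3
LCS length = dp[6][6] = 3

3


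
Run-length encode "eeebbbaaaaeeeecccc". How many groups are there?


Input: eeebbbaaaaeeeecccc
Scanning for consecutive runs:
  Group 1: 'e' x 3 (positions 0-2)
  Group 2: 'b' x 3 (positions 3-5)
  Group 3: 'a' x 4 (positions 6-9)
  Group 4: 'e' x 4 (positions 10-13)
  Group 5: 'c' x 4 (positions 14-17)
Total groups: 5

5


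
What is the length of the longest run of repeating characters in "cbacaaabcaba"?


Input: "cbacaaabcaba"
Scanning for longest run:
  Position 1 ('b'): new char, reset run to 1
  Position 2 ('a'): new char, reset run to 1
  Position 3 ('c'): new char, reset run to 1
  Position 4 ('a'): new char, reset run to 1
  Position 5 ('a'): continues run of 'a', length=2
  Position 6 ('a'): continues run of 'a', length=3
  Position 7 ('b'): new char, reset run to 1
  Position 8 ('c'): new char, reset run to 1
  Position 9 ('a'): new char, reset run to 1
  Position 10 ('b'): new char, reset run to 1
  Position 11 ('a'): new char, reset run to 1
Longest run: 'a' with length 3

3


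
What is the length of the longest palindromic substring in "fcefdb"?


Input: "fcefdb"
Checking substrings for palindromes:
  No multi-char palindromic substrings found
Longest palindromic substring: "f" with length 1

1


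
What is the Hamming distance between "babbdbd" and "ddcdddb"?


Comparing "babbdbd" and "ddcdddb" position by position:
  Position 0: 'b' vs 'd' => differ
  Position 1: 'a' vs 'd' => differ
  Position 2: 'b' vs 'c' => differ
  Position 3: 'b' vs 'd' => differ
  Position 4: 'd' vs 'd' => same
  Position 5: 'b' vs 'd' => differ
  Position 6: 'd' vs 'b' => differ
Total differences (Hamming distance): 6

6


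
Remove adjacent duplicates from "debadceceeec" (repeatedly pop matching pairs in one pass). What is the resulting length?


Input: debadceceeec
Stack-based adjacent duplicate removal:
  Read 'd': push. Stack: d
  Read 'e': push. Stack: de
  Read 'b': push. Stack: deb
  Read 'a': push. Stack: deba
  Read 'd': push. Stack: debad
  Read 'c': push. Stack: debadc
  Read 'e': push. Stack: debadce
  Read 'c': push. Stack: debadcec
  Read 'e': push. Stack: debadcece
  Read 'e': matches stack top 'e' => pop. Stack: debadcec
  Read 'e': push. Stack: debadcece
  Read 'c': push. Stack: debadcecec
Final stack: "debadcecec" (length 10)

10


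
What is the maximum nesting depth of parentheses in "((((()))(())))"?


Input: "((((()))(())))"
Tracking depth:
  Position 0 '(': depth becomes 1
  Position 1 '(': depth becomes 2
  Position 2 '(': depth becomes 3
  Position 3 '(': depth becomes 4
  Position 4 '(': depth becomes 5
  Position 5 ')': depth becomes 4
  Position 6 ')': depth becomes 3
  Position 7 ')': depth becomes 2
  Position 8 '(': depth becomes 3
  Position 9 '(': depth becomes 4
  Position 10 ')': depth becomes 3
  Position 11 ')': depth becomes 2
  Position 12 ')': depth becomes 1
  Position 13 ')': depth becomes 0
Maximum depth reached: 5

5


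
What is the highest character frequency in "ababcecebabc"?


Input: ababcecebabc
Character counts:
  'a': 3
  'b': 4
  'c': 3
  'e': 2
Maximum frequency: 4

4


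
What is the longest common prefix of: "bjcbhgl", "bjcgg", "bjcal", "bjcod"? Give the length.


Words: bjcbhgl, bjcgg, bjcal, bjcod
  Position 0: all 'b' => match
  Position 1: all 'j' => match
  Position 2: all 'c' => match
  Position 3: ('b', 'g', 'a', 'o') => mismatch, stop
LCP = "bjc" (length 3)

3


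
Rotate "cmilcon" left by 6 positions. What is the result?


Input: "cmilcon", rotate left by 6
First 6 characters: "cmilco"
Remaining characters: "n"
Concatenate remaining + first: "n" + "cmilco" = "ncmilco"

ncmilco


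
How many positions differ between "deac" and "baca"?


Comparing "deac" and "baca" position by position:
  Position 0: 'd' vs 'b' => DIFFER
  Position 1: 'e' vs 'a' => DIFFER
  Position 2: 'a' vs 'c' => DIFFER
  Position 3: 'c' vs 'a' => DIFFER
Positions that differ: 4

4


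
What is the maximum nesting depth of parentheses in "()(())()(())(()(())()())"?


Input: "()(())()(())(()(())()())"
Tracking depth:
  Position 0 '(': depth becomes 1
  Position 1 ')': depth becomes 0
  Position 2 '(': depth becomes 1
  Position 3 '(': depth becomes 2
  Position 4 ')': depth becomes 1
  Position 5 ')': depth becomes 0
  Position 6 '(': depth becomes 1
  Position 7 ')': depth becomes 0
  Position 8 '(': depth becomes 1
  Position 9 '(': depth becomes 2
  Position 10 ')': depth becomes 1
  Position 11 ')': depth becomes 0
  Position 12 '(': depth becomes 1
  Position 13 '(': depth becomes 2
  Position 14 ')': depth becomes 1
  Position 15 '(': depth becomes 2
  Position 16 '(': depth becomes 3
  Position 17 ')': depth becomes 2
  Position 18 ')': depth becomes 1
  Position 19 '(': depth becomes 2
  Position 20 ')': depth becomes 1
  Position 21 '(': depth becomes 2
  Position 22 ')': depth becomes 1
  Position 23 ')': depth becomes 0
Maximum depth reached: 3

3


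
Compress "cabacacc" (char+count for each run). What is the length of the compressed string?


Input: cabacacc
Runs:
  'c' x 1 => "c1"
  'a' x 1 => "a1"
  'b' x 1 => "b1"
  'a' x 1 => "a1"
  'c' x 1 => "c1"
  'a' x 1 => "a1"
  'c' x 2 => "c2"
Compressed: "c1a1b1a1c1a1c2"
Compressed length: 14

14


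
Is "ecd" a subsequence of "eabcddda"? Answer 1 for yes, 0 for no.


Check if "ecd" is a subsequence of "eabcddda"
Greedy scan:
  Position 0 ('e'): matches sub[0] = 'e'
  Position 1 ('a'): no match needed
  Position 2 ('b'): no match needed
  Position 3 ('c'): matches sub[1] = 'c'
  Position 4 ('d'): matches sub[2] = 'd'
  Position 5 ('d'): no match needed
  Position 6 ('d'): no match needed
  Position 7 ('a'): no match needed
All 3 characters matched => is a subsequence

1


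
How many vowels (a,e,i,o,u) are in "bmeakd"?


Input: bmeakd
Checking each character:
  'b' at position 0: consonant
  'm' at position 1: consonant
  'e' at position 2: vowel (running total: 1)
  'a' at position 3: vowel (running total: 2)
  'k' at position 4: consonant
  'd' at position 5: consonant
Total vowels: 2

2


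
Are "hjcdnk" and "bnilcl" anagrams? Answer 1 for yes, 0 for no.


Strings: "hjcdnk", "bnilcl"
Sorted first:  cdhjkn
Sorted second: bcilln
Differ at position 0: 'c' vs 'b' => not anagrams

0


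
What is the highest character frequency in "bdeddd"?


Input: bdeddd
Character counts:
  'b': 1
  'd': 4
  'e': 1
Maximum frequency: 4

4


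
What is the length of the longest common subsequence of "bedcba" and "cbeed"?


LCS of "bedcba" and "cbeed"
DP table:
           c    b    e    e    d
      0    0    0    0    0    0
  b   0    0    1    1    1    1
  e   0    0    1    2    2    2
  d   0    0    1    2    2    3
  c   0    1    1    2    2    3
  b   0    1    2    2    2    3
  a   0    1    2    2    2    3
LCS length = dp[6][5] = 3

3


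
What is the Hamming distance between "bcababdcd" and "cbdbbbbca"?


Comparing "bcababdcd" and "cbdbbbbca" position by position:
  Position 0: 'b' vs 'c' => differ
  Position 1: 'c' vs 'b' => differ
  Position 2: 'a' vs 'd' => differ
  Position 3: 'b' vs 'b' => same
  Position 4: 'a' vs 'b' => differ
  Position 5: 'b' vs 'b' => same
  Position 6: 'd' vs 'b' => differ
  Position 7: 'c' vs 'c' => same
  Position 8: 'd' vs 'a' => differ
Total differences (Hamming distance): 6

6


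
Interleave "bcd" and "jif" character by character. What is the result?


Interleaving "bcd" and "jif":
  Position 0: 'b' from first, 'j' from second => "bj"
  Position 1: 'c' from first, 'i' from second => "ci"
  Position 2: 'd' from first, 'f' from second => "df"
Result: bjcidf

bjcidf


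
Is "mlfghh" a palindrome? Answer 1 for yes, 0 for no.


Input: mlfghh
Reversed: hhgflm
  Compare pos 0 ('m') with pos 5 ('h'): MISMATCH
  Compare pos 1 ('l') with pos 4 ('h'): MISMATCH
  Compare pos 2 ('f') with pos 3 ('g'): MISMATCH
Result: not a palindrome

0


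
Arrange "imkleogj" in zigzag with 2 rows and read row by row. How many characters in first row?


Zigzag "imkleogj" into 2 rows:
Placing characters:
  'i' => row 0
  'm' => row 1
  'k' => row 0
  'l' => row 1
  'e' => row 0
  'o' => row 1
  'g' => row 0
  'j' => row 1
Rows:
  Row 0: "ikeg"
  Row 1: "mloj"
First row length: 4

4


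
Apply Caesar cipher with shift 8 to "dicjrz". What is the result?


Caesar cipher: shift "dicjrz" by 8
  'd' (pos 3) + 8 = pos 11 = 'l'
  'i' (pos 8) + 8 = pos 16 = 'q'
  'c' (pos 2) + 8 = pos 10 = 'k'
  'j' (pos 9) + 8 = pos 17 = 'r'
  'r' (pos 17) + 8 = pos 25 = 'z'
  'z' (pos 25) + 8 = pos 7 = 'h'
Result: lqkrzh

lqkrzh


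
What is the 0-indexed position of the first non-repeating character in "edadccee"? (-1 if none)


Input: edadccee
Character frequencies:
  'a': 1
  'c': 2
  'd': 2
  'e': 3
Scanning left to right for freq == 1:
  Position 0 ('e'): freq=3, skip
  Position 1 ('d'): freq=2, skip
  Position 2 ('a'): unique! => answer = 2

2


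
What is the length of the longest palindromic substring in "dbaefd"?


Input: "dbaefd"
Checking substrings for palindromes:
  No multi-char palindromic substrings found
Longest palindromic substring: "d" with length 1

1


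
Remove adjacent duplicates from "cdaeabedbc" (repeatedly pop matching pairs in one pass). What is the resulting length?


Input: cdaeabedbc
Stack-based adjacent duplicate removal:
  Read 'c': push. Stack: c
  Read 'd': push. Stack: cd
  Read 'a': push. Stack: cda
  Read 'e': push. Stack: cdae
  Read 'a': push. Stack: cdaea
  Read 'b': push. Stack: cdaeab
  Read 'e': push. Stack: cdaeabe
  Read 'd': push. Stack: cdaeabed
  Read 'b': push. Stack: cdaeabedb
  Read 'c': push. Stack: cdaeabedbc
Final stack: "cdaeabedbc" (length 10)

10


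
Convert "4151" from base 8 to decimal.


Input: "4151" in base 8
Positional expansion:
  Digit '4' (value 4) x 8^3 = 2048
  Digit '1' (value 1) x 8^2 = 64
  Digit '5' (value 5) x 8^1 = 40
  Digit '1' (value 1) x 8^0 = 1
Sum = 2153

2153


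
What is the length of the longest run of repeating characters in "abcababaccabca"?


Input: "abcababaccabca"
Scanning for longest run:
  Position 1 ('b'): new char, reset run to 1
  Position 2 ('c'): new char, reset run to 1
  Position 3 ('a'): new char, reset run to 1
  Position 4 ('b'): new char, reset run to 1
  Position 5 ('a'): new char, reset run to 1
  Position 6 ('b'): new char, reset run to 1
  Position 7 ('a'): new char, reset run to 1
  Position 8 ('c'): new char, reset run to 1
  Position 9 ('c'): continues run of 'c', length=2
  Position 10 ('a'): new char, reset run to 1
  Position 11 ('b'): new char, reset run to 1
  Position 12 ('c'): new char, reset run to 1
  Position 13 ('a'): new char, reset run to 1
Longest run: 'c' with length 2

2


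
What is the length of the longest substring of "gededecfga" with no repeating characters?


Input: "gededecfga"
Sliding window (track last position of each char):
  Position 0 ('g'): window [0,0] length 1 -- new best
  Position 1 ('e'): window [0,1] length 2 -- new best
  Position 2 ('d'): window [0,2] length 3 -- new best
  Position 3 ('e'): repeat (last at 1), move window start to 2
  Position 3 ('e'): window [2,3] length 2
  Position 4 ('d'): repeat (last at 2), move window start to 3
  Position 4 ('d'): window [3,4] length 2
  Position 5 ('e'): repeat (last at 3), move window start to 4
  Position 5 ('e'): window [4,5] length 2
  Position 6 ('c'): window [4,6] length 3
  Position 7 ('f'): window [4,7] length 4 -- new best
  Position 8 ('g'): window [4,8] length 5 -- new best
  Position 9 ('a'): window [4,9] length 6 -- new best
Longest substring with no repeats: "decfga" with length 6

6


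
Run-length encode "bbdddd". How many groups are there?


Input: bbdddd
Scanning for consecutive runs:
  Group 1: 'b' x 2 (positions 0-1)
  Group 2: 'd' x 4 (positions 2-5)
Total groups: 2

2


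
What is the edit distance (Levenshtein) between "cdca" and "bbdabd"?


Computing edit distance: "cdca" -> "bbdabd"
DP table:
           b    b    d    a    b    d
      0    1    2    3    4    5    6
  c   1    1    2    3    4    5    6
  d   2    2    2    2    3    4    5
  c   3    3    3    3    3    4    5
  a   4    4    4    4    3    4    5
Edit distance = dp[4][6] = 5

5


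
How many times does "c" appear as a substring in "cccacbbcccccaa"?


Searching for "c" in "cccacbbcccccaa"
Scanning each position:
  Position 0: "c" => MATCH
  Position 1: "c" => MATCH
  Position 2: "c" => MATCH
  Position 3: "a" => no
  Position 4: "c" => MATCH
  Position 5: "b" => no
  Position 6: "b" => no
  Position 7: "c" => MATCH
  Position 8: "c" => MATCH
  Position 9: "c" => MATCH
  Position 10: "c" => MATCH
  Position 11: "c" => MATCH
  Position 12: "a" => no
  Position 13: "a" => no
Total occurrences: 9

9


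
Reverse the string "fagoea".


Input: fagoea
Reading characters right to left:
  Position 5: 'a'
  Position 4: 'e'
  Position 3: 'o'
  Position 2: 'g'
  Position 1: 'a'
  Position 0: 'f'
Reversed: aeogaf

aeogaf


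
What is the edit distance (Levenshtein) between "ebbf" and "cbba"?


Computing edit distance: "ebbf" -> "cbba"
DP table:
           c    b    b    a
      0    1    2    3    4
  e   1    1    2    3    4
  b   2    2    1    2    3
  b   3    3    2    1    2
  f   4    4    3    2    2
Edit distance = dp[4][4] = 2

2


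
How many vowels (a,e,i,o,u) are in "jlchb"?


Input: jlchb
Checking each character:
  'j' at position 0: consonant
  'l' at position 1: consonant
  'c' at position 2: consonant
  'h' at position 3: consonant
  'b' at position 4: consonant
Total vowels: 0

0


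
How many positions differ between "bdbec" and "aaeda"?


Comparing "bdbec" and "aaeda" position by position:
  Position 0: 'b' vs 'a' => DIFFER
  Position 1: 'd' vs 'a' => DIFFER
  Position 2: 'b' vs 'e' => DIFFER
  Position 3: 'e' vs 'd' => DIFFER
  Position 4: 'c' vs 'a' => DIFFER
Positions that differ: 5

5


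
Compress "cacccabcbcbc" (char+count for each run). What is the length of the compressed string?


Input: cacccabcbcbc
Runs:
  'c' x 1 => "c1"
  'a' x 1 => "a1"
  'c' x 3 => "c3"
  'a' x 1 => "a1"
  'b' x 1 => "b1"
  'c' x 1 => "c1"
  'b' x 1 => "b1"
  'c' x 1 => "c1"
  'b' x 1 => "b1"
  'c' x 1 => "c1"
Compressed: "c1a1c3a1b1c1b1c1b1c1"
Compressed length: 20

20


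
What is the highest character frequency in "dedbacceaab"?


Input: dedbacceaab
Character counts:
  'a': 3
  'b': 2
  'c': 2
  'd': 2
  'e': 2
Maximum frequency: 3

3


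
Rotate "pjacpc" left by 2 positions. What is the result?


Input: "pjacpc", rotate left by 2
First 2 characters: "pj"
Remaining characters: "acpc"
Concatenate remaining + first: "acpc" + "pj" = "acpcpj"

acpcpj


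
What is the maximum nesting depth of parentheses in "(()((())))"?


Input: "(()((())))"
Tracking depth:
  Position 0 '(': depth becomes 1
  Position 1 '(': depth becomes 2
  Position 2 ')': depth becomes 1
  Position 3 '(': depth becomes 2
  Position 4 '(': depth becomes 3
  Position 5 '(': depth becomes 4
  Position 6 ')': depth becomes 3
  Position 7 ')': depth becomes 2
  Position 8 ')': depth becomes 1
  Position 9 ')': depth becomes 0
Maximum depth reached: 4

4


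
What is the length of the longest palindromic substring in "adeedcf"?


Input: "adeedcf"
Checking substrings for palindromes:
  [1:5] "deed" (len 4) => palindrome
  [2:4] "ee" (len 2) => palindrome
Longest palindromic substring: "deed" with length 4

4


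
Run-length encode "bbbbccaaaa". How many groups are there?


Input: bbbbccaaaa
Scanning for consecutive runs:
  Group 1: 'b' x 4 (positions 0-3)
  Group 2: 'c' x 2 (positions 4-5)
  Group 3: 'a' x 4 (positions 6-9)
Total groups: 3

3


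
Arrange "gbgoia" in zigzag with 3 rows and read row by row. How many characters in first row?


Zigzag "gbgoia" into 3 rows:
Placing characters:
  'g' => row 0
  'b' => row 1
  'g' => row 2
  'o' => row 1
  'i' => row 0
  'a' => row 1
Rows:
  Row 0: "gi"
  Row 1: "boa"
  Row 2: "g"
First row length: 2

2
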